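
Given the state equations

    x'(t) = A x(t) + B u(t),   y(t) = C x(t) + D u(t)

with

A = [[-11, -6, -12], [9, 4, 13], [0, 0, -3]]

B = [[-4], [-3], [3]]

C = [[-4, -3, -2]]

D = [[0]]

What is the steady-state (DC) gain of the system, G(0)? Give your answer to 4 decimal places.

G(0) = C(-A)^{-1}B + D = -C A^{-1} B + D.
det A = -30, so A^{-1} = (1/-30)·adj(A) = [[2/5, 3/5, 1], [-9/10, -11/10, -7/6], [0, 0, -1/3]]
A^{-1} B = [-2/5, 17/5, -1]^T
C A^{-1} B = -33/5
G(0) = D - C A^{-1} B = 0 - (-33/5) = 33/5 ≈ 6.6000

6.6000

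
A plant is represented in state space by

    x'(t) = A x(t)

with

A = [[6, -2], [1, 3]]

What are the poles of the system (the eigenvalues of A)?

4, 5

det(sI - A) = s^2 - (tr A)s + det A, with tr A = 6 + 3 = 9 and det A = 6·3 - (-2)·1 = 18 - (-2) = 20.
So p(s) = det(sI - A) = s^2 - 9s + 20.
Factor s^2 - 9s + 20: two numbers with sum 9 and product 20 are 5 and 4, so s^2 - 9s + 20 = (s - 5)(s - 4).
Hence p(s) = (s - 5) (s - 4), with roots 4, 5.
At least one eigenvalue has non-negative real part, so the system is not asymptotically stable.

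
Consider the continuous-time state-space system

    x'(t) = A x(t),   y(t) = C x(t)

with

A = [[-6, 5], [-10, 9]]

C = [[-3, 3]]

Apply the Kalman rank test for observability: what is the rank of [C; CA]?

1

CA = [[-12, 12]]
Observability matrix O = [C; CA] = [[-3, 3], [-12, 12]]
Every row of O is a scalar multiple of row 1 = [-3, 3] (multipliers 1, 4), so the rows span a one-dimensional space.
O ≠ 0, hence rank(O) = 1.
rank(O) = 1 < n = 2, so the pair (A, C) is not completely observable.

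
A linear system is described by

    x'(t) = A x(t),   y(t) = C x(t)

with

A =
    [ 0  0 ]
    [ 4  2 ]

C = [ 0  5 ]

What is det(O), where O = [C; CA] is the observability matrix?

CA = [[20, 10]]
Observability matrix O = [C; CA] = [[0, 5], [20, 10]]
det(O) = 0·10 - 5·20 = 0 - 100 = -100
Since det(O) ≠ 0, rank(O) = 2 and the system is completely observable.

-100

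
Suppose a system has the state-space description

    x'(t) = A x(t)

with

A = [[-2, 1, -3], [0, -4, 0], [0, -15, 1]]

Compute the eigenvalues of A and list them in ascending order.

-4, -2, 1

det(sI - A) = s^3 - (tr A)s^2 + (M11 + M22 + M33)s - det A, where Mii is the 2×2 principal minor of A obtained by deleting row i and column i.
tr A = (-2) + (-4) + 1 = -5; M11 = (-4)·1 - 0·(-15) = -4 - 0 = -4; M22 = (-2)·1 - (-3)·0 = -2 - 0 = -2; M33 = (-2)·(-4) - 1·0 = 8 - 0 = 8; sum of minors = 2.
det A = (-2)·((-4)·1 - 0·(-15)) - 1·(0·1 - 0·0) + (-3)·(0·(-15) - (-4)·0) = (-2)·(-4) - 1·0 + (-3)·0 = 8.
So p(s) = det(sI - A) = s^3 + 5s^2 + 2s - 8.
Rational-root test: any integer root divides -8. Testing small divisors, s = 1 works: p(1) = 1 + 5 + 2 + (-8) = 0, so (s - 1) is a factor.
Dividing, p(s) = (s - 1)(s^2 + 6s + 8).
Factor s^2 + 6s + 8: two numbers with sum -6 and product 8 are -2 and -4, so s^2 + 6s + 8 = (s + 2)(s + 4).
Hence p(s) = (s - 1) (s + 2) (s + 4), with roots -4, -2, 1.
At least one eigenvalue has non-negative real part, so the system is not asymptotically stable.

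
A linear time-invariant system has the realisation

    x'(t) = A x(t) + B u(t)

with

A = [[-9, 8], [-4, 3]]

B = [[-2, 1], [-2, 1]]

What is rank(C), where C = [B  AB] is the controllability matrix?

1

AB = [[2, -1], [2, -1]]
Controllability matrix C = [B  AB] = [[-2, 1, 2, -1], [-2, 1, 2, -1]]
Every column of C is a scalar multiple of column 1 = [-2, -2] (multipliers 1, -1/2, -1, 1/2), so the columns span a one-dimensional space.
C ≠ 0, hence rank(C) = 1.
rank(C) = 1 < n = 2, so the pair (A, B) is not completely controllable.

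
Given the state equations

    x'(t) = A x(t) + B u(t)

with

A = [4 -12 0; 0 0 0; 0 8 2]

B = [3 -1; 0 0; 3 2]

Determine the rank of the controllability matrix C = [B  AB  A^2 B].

AB = [[12, -4], [0, 0], [6, 4]]
A^2B = [[48, -16], [0, 0], [12, 8]]
Controllability matrix C = [B  AB  A^2B] = [[3, -1, 12, -4, 48, -16], [0, 0, 0, 0, 0, 0], [3, 2, 6, 4, 12, 8]]
Row 2 of C is identically zero, so rank(C) ≤ 2.
The 2×2 minor from rows 1, 3, columns 1, 2 is 3·2 - (-1)·3 = 6 - (-3) = 9 ≠ 0, so rank(C) = 2.
rank(C) = 2 < n = 3, so the pair (A, B) is not completely controllable.

2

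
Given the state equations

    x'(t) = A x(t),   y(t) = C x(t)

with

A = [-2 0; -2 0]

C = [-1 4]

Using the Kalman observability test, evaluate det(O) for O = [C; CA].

CA = [[-6, 0]]
Observability matrix O = [C; CA] = [[-1, 4], [-6, 0]]
det(O) = (-1)·0 - 4·(-6) = 0 - (-24) = 24
Since det(O) ≠ 0, rank(O) = 2 and the system is completely observable.

24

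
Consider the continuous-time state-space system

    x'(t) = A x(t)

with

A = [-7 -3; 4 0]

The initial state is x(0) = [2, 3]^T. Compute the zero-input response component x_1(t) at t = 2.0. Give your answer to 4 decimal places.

-0.0315

det(sI - A) = s^2 - (tr A)s + det A, with tr A = (-7) + 0 = -7 and det A = (-7)·0 - (-3)·4 = 0 - (-12) = 12.
So p(s) = det(sI - A) = s^2 + 7s + 12.
Factor s^2 + 7s + 12: two numbers with sum -7 and product 12 are -3 and -4, so s^2 + 7s + 12 = (s + 3)(s + 4).
Hence p(s) = (s + 3) (s + 4), with roots -4, -3.
The eigenvalues -4, -3 are distinct and real, so A is diagonalisable and x(t) = e^{At} x(0) = V diag(e^{λ_i t}) V^{-1} x(0), where the columns of V are the eigenvectors.
λ = -4: A - (-4)I = [[-3, -3], [4, 4]]. Row 1 gives (-3)·v1 + (-3)·v2 = 0, so take v_1 = [1, -1]^T.
λ = -3: A - (-3)I = [[-4, -3], [4, 3]]. Row 1 gives (-4)·v1 + (-3)·v2 = 0, so take v_2 = [3, -4]^T.
V = [v_1 v_2] = [[1, 3], [-1, -4]] has det V = -1, so V^{-1} = adj(V)/det V = [[4, 3], [-1, -1]].
Modal coordinates z(0) = V^{-1} x(0): 4·2 + 3·3 = 17; (-1)·2 + (-1)·3 = -5; so z(0) = [17, -5]^T.
x_1(t) = Σ_i (v_i)_1 · z_i(0) · e^{λ_i t} (row 1 of V times the modal terms).
x_1(2.0) = 1·17·e^{-4·2.0} + 3·(-5)·e^{-3·2.0} = 17·0.000335 + (-15)·0.002479 = -0.0315.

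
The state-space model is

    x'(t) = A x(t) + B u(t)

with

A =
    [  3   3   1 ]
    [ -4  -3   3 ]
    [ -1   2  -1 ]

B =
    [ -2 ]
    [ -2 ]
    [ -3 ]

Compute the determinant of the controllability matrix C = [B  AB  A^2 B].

919

AB = [[-15], [5], [1]]
A^2B = [[-29], [48], [24]]
Controllability matrix C = [B  AB  A^2B] = [[-2, -15, -29], [-2, 5, 48], [-3, 1, 24]]
Expanding along the first row, det(C) = (-2)·(5·24 - 48·1) - (-15)·((-2)·24 - 48·(-3)) + (-29)·((-2)·1 - 5·(-3)) = (-2)·72 - (-15)·96 + (-29)·13 = 919
Since det(C) ≠ 0, rank(C) = 3 and the system is completely controllable.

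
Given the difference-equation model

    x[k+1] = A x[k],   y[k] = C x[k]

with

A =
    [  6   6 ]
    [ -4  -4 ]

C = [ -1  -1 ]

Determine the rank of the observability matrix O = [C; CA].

CA = [[-2, -2]]
Observability matrix O = [C; CA] = [[-1, -1], [-2, -2]]
Every row of O is a scalar multiple of row 1 = [-1, -1] (multipliers 1, 2), so the rows span a one-dimensional space.
O ≠ 0, hence rank(O) = 1.
rank(O) = 1 < n = 2, so the pair (A, C) is not completely observable.

1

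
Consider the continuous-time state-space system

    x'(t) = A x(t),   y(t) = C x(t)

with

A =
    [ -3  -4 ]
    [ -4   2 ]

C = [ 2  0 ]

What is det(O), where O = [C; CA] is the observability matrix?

CA = [[-6, -8]]
Observability matrix O = [C; CA] = [[2, 0], [-6, -8]]
det(O) = 2·(-8) - 0·(-6) = -16 - 0 = -16
Since det(O) ≠ 0, rank(O) = 2 and the system is completely observable.

-16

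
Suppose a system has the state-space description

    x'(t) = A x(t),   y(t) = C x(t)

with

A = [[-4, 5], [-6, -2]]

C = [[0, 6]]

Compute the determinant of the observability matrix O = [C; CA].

CA = [[-36, -12]]
Observability matrix O = [C; CA] = [[0, 6], [-36, -12]]
det(O) = 0·(-12) - 6·(-36) = 0 - (-216) = 216
Since det(O) ≠ 0, rank(O) = 2 and the system is completely observable.

216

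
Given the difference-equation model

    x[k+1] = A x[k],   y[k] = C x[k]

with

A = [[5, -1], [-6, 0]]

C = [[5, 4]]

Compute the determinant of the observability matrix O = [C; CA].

-29

CA = [[1, -5]]
Observability matrix O = [C; CA] = [[5, 4], [1, -5]]
det(O) = 5·(-5) - 4·1 = -25 - 4 = -29
Since det(O) ≠ 0, rank(O) = 2 and the system is completely observable.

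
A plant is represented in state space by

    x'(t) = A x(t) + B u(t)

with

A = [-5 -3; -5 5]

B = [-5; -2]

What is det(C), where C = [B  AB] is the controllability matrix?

-13

AB = [[31], [15]]
Controllability matrix C = [B  AB] = [[-5, 31], [-2, 15]]
det(C) = (-5)·15 - 31·(-2) = -75 - (-62) = -13
Since det(C) ≠ 0, rank(C) = 2 and the system is completely controllable.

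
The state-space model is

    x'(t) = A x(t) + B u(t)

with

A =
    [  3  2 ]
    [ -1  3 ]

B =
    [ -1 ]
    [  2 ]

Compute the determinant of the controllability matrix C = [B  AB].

AB = [[1], [7]]
Controllability matrix C = [B  AB] = [[-1, 1], [2, 7]]
det(C) = (-1)·7 - 1·2 = -7 - 2 = -9
Since det(C) ≠ 0, rank(C) = 2 and the system is completely controllable.

-9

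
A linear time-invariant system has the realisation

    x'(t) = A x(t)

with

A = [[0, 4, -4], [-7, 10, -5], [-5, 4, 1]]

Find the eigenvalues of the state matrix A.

2, 4, 5

det(sI - A) = s^3 - (tr A)s^2 + (M11 + M22 + M33)s - det A, where Mii is the 2×2 principal minor of A obtained by deleting row i and column i.
tr A = 0 + 10 + 1 = 11; M11 = 10·1 - (-5)·4 = 10 - (-20) = 30; M22 = 0·1 - (-4)·(-5) = 0 - 20 = -20; M33 = 0·10 - 4·(-7) = 0 - (-28) = 28; sum of minors = 38.
det A = 0·(10·1 - (-5)·4) - 4·((-7)·1 - (-5)·(-5)) + (-4)·((-7)·4 - 10·(-5)) = 0·30 - 4·(-32) + (-4)·22 = 40.
So p(s) = det(sI - A) = s^3 - 11s^2 + 38s - 40.
Rational-root test: any integer root divides -40. Testing small divisors, s = 2 works: p(2) = 8 + (-44) + 76 + (-40) = 0, so (s - 2) is a factor.
Dividing, p(s) = (s - 2)(s^2 - 9s + 20).
Factor s^2 - 9s + 20: two numbers with sum 9 and product 20 are 5 and 4, so s^2 - 9s + 20 = (s - 5)(s - 4).
Hence p(s) = (s - 5) (s - 4) (s - 2), with roots 2, 4, 5.
At least one eigenvalue has non-negative real part, so the system is not asymptotically stable.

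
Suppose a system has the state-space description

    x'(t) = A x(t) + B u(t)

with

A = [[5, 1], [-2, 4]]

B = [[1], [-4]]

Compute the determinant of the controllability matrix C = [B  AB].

AB = [[1], [-18]]
Controllability matrix C = [B  AB] = [[1, 1], [-4, -18]]
det(C) = 1·(-18) - 1·(-4) = -18 - (-4) = -14
Since det(C) ≠ 0, rank(C) = 2 and the system is completely controllable.

-14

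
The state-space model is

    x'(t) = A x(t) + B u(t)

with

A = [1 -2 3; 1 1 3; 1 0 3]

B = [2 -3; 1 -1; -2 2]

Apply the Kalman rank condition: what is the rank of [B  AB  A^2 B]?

3

AB = [[-6, 5], [-3, 2], [-4, 3]]
A^2B = [[-12, 10], [-21, 16], [-18, 14]]
Controllability matrix C = [B  AB  A^2B] = [[2, -3, -6, 5, -12, 10], [1, -1, -3, 2, -21, 16], [-2, 2, -4, 3, -18, 14]]
Take the 3×3 submatrix of C formed by columns 1, 2, 3: [[2, -3, -6], [1, -1, -3], [-2, 2, -4]]. Its determinant is 2·((-1)·(-4) - (-3)·2) - (-3)·(1·(-4) - (-3)·(-2)) + (-6)·(1·2 - (-1)·(-2)) = 2·10 - (-3)·(-10) + (-6)·0 = -10 ≠ 0.
So rank(C) ≥ 3; since C has 3 rows, rank(C) = 3.
rank(C) = 3 = n, so the pair (A, B) is completely controllable.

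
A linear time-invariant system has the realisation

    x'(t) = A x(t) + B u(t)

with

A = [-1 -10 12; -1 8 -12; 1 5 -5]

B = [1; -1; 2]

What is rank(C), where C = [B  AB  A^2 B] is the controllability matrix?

2

AB = [[33], [-33], [-14]]
A^2B = [[129], [-129], [-62]]
Controllability matrix C = [B  AB  A^2B] = [[1, 33, 129], [-1, -33, -129], [2, -14, -62]]
The rows r1, r2, r3 of C are linearly dependent: r1 + r2 = 0 (check each entry), so rank(C) ≤ 2.
The 2×2 minor from rows 1, 3, columns 1, 2 is 1·(-14) - 33·2 = -14 - 66 = -80 ≠ 0, so rank(C) = 2.
rank(C) = 2 < n = 3, so the pair (A, B) is not completely controllable.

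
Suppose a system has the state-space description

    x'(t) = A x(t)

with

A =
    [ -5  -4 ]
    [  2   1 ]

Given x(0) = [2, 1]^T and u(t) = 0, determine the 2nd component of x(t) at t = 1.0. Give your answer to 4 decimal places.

det(sI - A) = s^2 - (tr A)s + det A, with tr A = (-5) + 1 = -4 and det A = (-5)·1 - (-4)·2 = -5 - (-8) = 3.
So p(s) = det(sI - A) = s^2 + 4s + 3.
Factor s^2 + 4s + 3: two numbers with sum -4 and product 3 are -1 and -3, so s^2 + 4s + 3 = (s + 1)(s + 3).
Hence p(s) = (s + 1) (s + 3), with roots -3, -1.
The eigenvalues -3, -1 are distinct and real, so A is diagonalisable and x(t) = e^{At} x(0) = V diag(e^{λ_i t}) V^{-1} x(0), where the columns of V are the eigenvectors.
λ = -3: A - (-3)I = [[-2, -4], [2, 4]]. Row 1 gives (-2)·v1 + (-4)·v2 = 0, so take v_1 = [2, -1]^T.
λ = -1: A - (-1)I = [[-4, -4], [2, 2]]. Row 1 gives (-4)·v1 + (-4)·v2 = 0, so take v_2 = [1, -1]^T.
V = [v_1 v_2] = [[2, 1], [-1, -1]] has det V = -1, so V^{-1} = adj(V)/det V = [[1, 1], [-1, -2]].
Modal coordinates z(0) = V^{-1} x(0): 1·2 + 1·1 = 3; (-1)·2 + (-2)·1 = -4; so z(0) = [3, -4]^T.
x_2(t) = Σ_i (v_i)_2 · z_i(0) · e^{λ_i t} (row 2 of V times the modal terms).
x_2(1.0) = (-1)·3·e^{-3·1.0} + (-1)·(-4)·e^{-1·1.0} = (-3)·0.049787 + 4·0.367879 = 1.3222.

1.3222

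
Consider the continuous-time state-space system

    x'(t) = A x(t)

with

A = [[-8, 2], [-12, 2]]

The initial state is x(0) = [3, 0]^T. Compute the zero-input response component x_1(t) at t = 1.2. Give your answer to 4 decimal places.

-0.4702

det(sI - A) = s^2 - (tr A)s + det A, with tr A = (-8) + 2 = -6 and det A = (-8)·2 - 2·(-12) = -16 - (-24) = 8.
So p(s) = det(sI - A) = s^2 + 6s + 8.
Factor s^2 + 6s + 8: two numbers with sum -6 and product 8 are -2 and -4, so s^2 + 6s + 8 = (s + 2)(s + 4).
Hence p(s) = (s + 2) (s + 4), with roots -4, -2.
The eigenvalues -4, -2 are distinct and real, so A is diagonalisable and x(t) = e^{At} x(0) = V diag(e^{λ_i t}) V^{-1} x(0), where the columns of V are the eigenvectors.
λ = -4: A - (-4)I = [[-4, 2], [-12, 6]]. Row 1 gives (-4)·v1 + 2·v2 = 0, so take v_1 = [1, 2]^T.
λ = -2: A - (-2)I = [[-6, 2], [-12, 4]]. Row 1 gives (-6)·v1 + 2·v2 = 0, so take v_2 = [1, 3]^T.
V = [v_1 v_2] = [[1, 1], [2, 3]] has det V = 1, so V^{-1} = adj(V)/det V = [[3, -1], [-2, 1]].
Modal coordinates z(0) = V^{-1} x(0): 3·3 + (-1)·0 = 9; (-2)·3 + 1·0 = -6; so z(0) = [9, -6]^T.
x_1(t) = Σ_i (v_i)_1 · z_i(0) · e^{λ_i t} (row 1 of V times the modal terms).
x_1(1.2) = 1·9·e^{-4·1.2} + 1·(-6)·e^{-2·1.2} = 9·0.008230 + (-6)·0.090718 = -0.4702.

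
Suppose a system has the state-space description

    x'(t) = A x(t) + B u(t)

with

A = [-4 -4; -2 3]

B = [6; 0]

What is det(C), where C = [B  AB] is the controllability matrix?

AB = [[-24], [-12]]
Controllability matrix C = [B  AB] = [[6, -24], [0, -12]]
det(C) = 6·(-12) - (-24)·0 = -72 - 0 = -72
Since det(C) ≠ 0, rank(C) = 2 and the system is completely controllable.

-72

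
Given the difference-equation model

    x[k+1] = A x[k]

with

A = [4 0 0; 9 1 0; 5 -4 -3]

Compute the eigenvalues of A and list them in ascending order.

det(zI - A) = z^3 - (tr A)z^2 + (M11 + M22 + M33)z - det A, where Mii is the 2×2 principal minor of A obtained by deleting row i and column i.
tr A = 4 + 1 + (-3) = 2; M11 = 1·(-3) - 0·(-4) = -3 - 0 = -3; M22 = 4·(-3) - 0·5 = -12 - 0 = -12; M33 = 4·1 - 0·9 = 4 - 0 = 4; sum of minors = -11.
det A = 4·(1·(-3) - 0·(-4)) - 0·(9·(-3) - 0·5) + 0·(9·(-4) - 1·5) = 4·(-3) - 0·(-27) + 0·(-41) = -12.
So p(z) = det(zI - A) = z^3 - 2z^2 - 11z + 12.
Rational-root test: any integer root divides 12. Testing small divisors, z = 1 works: p(1) = 1 + (-2) + (-11) + 12 = 0, so (z - 1) is a factor.
Dividing, p(z) = (z - 1)(z^2 - z - 12).
Factor z^2 - z - 12: two numbers with sum 1 and product -12 are 4 and -3, so z^2 - z - 12 = (z - 4)(z + 3).
Hence p(z) = (z - 4) (z - 1) (z + 3), with roots -3, 1, 4.

-3, 1, 4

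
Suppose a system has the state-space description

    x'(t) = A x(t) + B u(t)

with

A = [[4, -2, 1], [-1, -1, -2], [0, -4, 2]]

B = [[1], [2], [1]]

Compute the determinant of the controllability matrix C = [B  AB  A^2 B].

0

AB = [[1], [-5], [-6]]
A^2B = [[8], [16], [8]]
Controllability matrix C = [B  AB  A^2B] = [[1, 1, 8], [2, -5, 16], [1, -6, 8]]
Expanding along the first row, det(C) = 1·((-5)·8 - 16·(-6)) - 1·(2·8 - 16·1) + 8·(2·(-6) - (-5)·1) = 1·56 - 1·0 + 8·(-7) = 0
Since det(C) = 0, rank(C) < 3 and the system is not completely controllable.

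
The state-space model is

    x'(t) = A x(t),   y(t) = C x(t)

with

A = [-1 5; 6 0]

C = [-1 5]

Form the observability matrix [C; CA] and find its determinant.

CA = [[31, -5]]
Observability matrix O = [C; CA] = [[-1, 5], [31, -5]]
det(O) = (-1)·(-5) - 5·31 = 5 - 155 = -150
Since det(O) ≠ 0, rank(O) = 2 and the system is completely observable.

-150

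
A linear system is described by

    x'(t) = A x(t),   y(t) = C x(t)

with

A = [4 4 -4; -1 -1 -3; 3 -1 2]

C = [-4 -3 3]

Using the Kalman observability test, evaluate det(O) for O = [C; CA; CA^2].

-1105

CA = [[-4, -16, 31]]
CA^2 = [[93, -31, 126]]
Observability matrix O = [C; CA; CA^2] = [[-4, -3, 3], [-4, -16, 31], [93, -31, 126]]
Expanding along the first row, det(O) = (-4)·((-16)·126 - 31·(-31)) - (-3)·((-4)·126 - 31·93) + 3·((-4)·(-31) - (-16)·93) = (-4)·(-1055) - (-3)·(-3387) + 3·1612 = -1105
Since det(O) ≠ 0, rank(O) = 3 and the system is completely observable.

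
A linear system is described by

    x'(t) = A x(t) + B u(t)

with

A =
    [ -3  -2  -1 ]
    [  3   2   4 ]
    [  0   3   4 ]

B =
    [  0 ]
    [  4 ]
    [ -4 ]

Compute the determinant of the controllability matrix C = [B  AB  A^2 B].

AB = [[-4], [-8], [-4]]
A^2B = [[32], [-44], [-40]]
Controllability matrix C = [B  AB  A^2B] = [[0, -4, 32], [4, -8, -44], [-4, -4, -40]]
Expanding along the first row, det(C) = 0·((-8)·(-40) - (-44)·(-4)) - (-4)·(4·(-40) - (-44)·(-4)) + 32·(4·(-4) - (-8)·(-4)) = 0·144 - (-4)·(-336) + 32·(-48) = -2880
Since det(C) ≠ 0, rank(C) = 3 and the system is completely controllable.

-2880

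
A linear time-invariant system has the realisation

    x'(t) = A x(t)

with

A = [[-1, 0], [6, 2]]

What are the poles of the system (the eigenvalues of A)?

det(sI - A) = s^2 - (tr A)s + det A, with tr A = (-1) + 2 = 1 and det A = (-1)·2 - 0·6 = -2 - 0 = -2.
So p(s) = det(sI - A) = s^2 - s - 2.
Factor s^2 - s - 2: two numbers with sum 1 and product -2 are 2 and -1, so s^2 - s - 2 = (s - 2)(s + 1).
Hence p(s) = (s - 2) (s + 1), with roots -1, 2.
At least one eigenvalue has non-negative real part, so the system is not asymptotically stable.

-1, 2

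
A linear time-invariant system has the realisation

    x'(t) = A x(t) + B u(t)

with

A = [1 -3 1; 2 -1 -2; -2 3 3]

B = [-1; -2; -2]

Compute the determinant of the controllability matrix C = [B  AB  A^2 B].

-932

AB = [[3], [4], [-10]]
A^2B = [[-19], [22], [-24]]
Controllability matrix C = [B  AB  A^2B] = [[-1, 3, -19], [-2, 4, 22], [-2, -10, -24]]
Expanding along the first row, det(C) = (-1)·(4·(-24) - 22·(-10)) - 3·((-2)·(-24) - 22·(-2)) + (-19)·((-2)·(-10) - 4·(-2)) = (-1)·124 - 3·92 + (-19)·28 = -932
Since det(C) ≠ 0, rank(C) = 3 and the system is completely controllable.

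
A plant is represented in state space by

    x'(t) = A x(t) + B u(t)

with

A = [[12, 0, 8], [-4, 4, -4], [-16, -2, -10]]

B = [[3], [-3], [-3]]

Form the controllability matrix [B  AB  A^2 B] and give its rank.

1

AB = [[12], [-12], [-12]]
A^2B = [[48], [-48], [-48]]
Controllability matrix C = [B  AB  A^2B] = [[3, 12, 48], [-3, -12, -48], [-3, -12, -48]]
Every column of C is a scalar multiple of column 1 = [3, -3, -3] (multipliers 1, 4, 16), so the columns span a one-dimensional space.
C ≠ 0, hence rank(C) = 1.
rank(C) = 1 < n = 3, so the pair (A, B) is not completely controllable.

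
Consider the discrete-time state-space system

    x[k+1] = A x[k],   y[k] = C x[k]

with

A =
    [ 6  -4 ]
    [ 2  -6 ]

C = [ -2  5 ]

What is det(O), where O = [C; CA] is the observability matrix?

54

CA = [[-2, -22]]
Observability matrix O = [C; CA] = [[-2, 5], [-2, -22]]
det(O) = (-2)·(-22) - 5·(-2) = 44 - (-10) = 54
Since det(O) ≠ 0, rank(O) = 2 and the system is completely observable.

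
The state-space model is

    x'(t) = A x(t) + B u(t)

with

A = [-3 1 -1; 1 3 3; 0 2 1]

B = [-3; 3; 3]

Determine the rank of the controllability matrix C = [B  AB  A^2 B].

3

AB = [[9], [15], [9]]
A^2B = [[-21], [81], [39]]
Controllability matrix C = [B  AB  A^2B] = [[-3, 9, -21], [3, 15, 81], [3, 9, 39]]
det(C) = (-3)·(15·39 - 81·9) - 9·(3·39 - 81·3) + (-21)·(3·9 - 15·3) = (-3)·(-144) - 9·(-126) + (-21)·(-18) = 1944 ≠ 0, so rank(C) = 3.
rank(C) = 3 = n, so the pair (A, B) is completely controllable.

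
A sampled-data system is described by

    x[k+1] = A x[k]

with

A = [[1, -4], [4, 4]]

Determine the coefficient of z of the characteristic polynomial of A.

For a 2×2 matrix, det(zI - A) = z^2 - (tr A)z + det A.
tr A = 5, det A = 20.
So p(z) = z^2 - 5z + 20.
The coefficient of z is -5.

-5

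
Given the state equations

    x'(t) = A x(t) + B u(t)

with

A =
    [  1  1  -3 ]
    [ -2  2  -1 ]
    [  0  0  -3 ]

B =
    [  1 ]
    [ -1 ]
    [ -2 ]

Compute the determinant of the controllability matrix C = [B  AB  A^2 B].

AB = [[6], [-2], [6]]
A^2B = [[-14], [-22], [-18]]
Controllability matrix C = [B  AB  A^2B] = [[1, 6, -14], [-1, -2, -22], [-2, 6, -18]]
Expanding along the first row, det(C) = 1·((-2)·(-18) - (-22)·6) - 6·((-1)·(-18) - (-22)·(-2)) + (-14)·((-1)·6 - (-2)·(-2)) = 1·168 - 6·(-26) + (-14)·(-10) = 464
Since det(C) ≠ 0, rank(C) = 3 and the system is completely controllable.

464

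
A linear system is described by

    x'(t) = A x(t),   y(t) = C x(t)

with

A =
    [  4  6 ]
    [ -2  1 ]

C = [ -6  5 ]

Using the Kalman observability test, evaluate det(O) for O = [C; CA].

CA = [[-34, -31]]
Observability matrix O = [C; CA] = [[-6, 5], [-34, -31]]
det(O) = (-6)·(-31) - 5·(-34) = 186 - (-170) = 356
Since det(O) ≠ 0, rank(O) = 2 and the system is completely observable.

356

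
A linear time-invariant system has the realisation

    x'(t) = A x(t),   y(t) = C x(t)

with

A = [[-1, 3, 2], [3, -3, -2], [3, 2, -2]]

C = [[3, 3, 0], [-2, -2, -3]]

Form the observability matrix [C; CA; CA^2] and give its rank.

CA = [[6, 0, 0], [-13, -6, 6]]
CA^2 = [[-6, 18, 12], [13, -9, -26]]
Observability matrix O = [C; CA; CA^2] = [[3, 3, 0], [-2, -2, -3], [6, 0, 0], [-13, -6, 6], [-6, 18, 12], [13, -9, -26]]
Take the 3×3 submatrix of O formed by rows 1, 2, 3: [[3, 3, 0], [-2, -2, -3], [6, 0, 0]]. Its determinant is 3·((-2)·0 - (-3)·0) - 3·((-2)·0 - (-3)·6) + 0·((-2)·0 - (-2)·6) = 3·0 - 3·18 + 0·12 = -54 ≠ 0.
So rank(O) ≥ 3; since O has 3 columns, rank(O) = 3.
rank(O) = 3 = n, so the pair (A, C) is completely observable.

3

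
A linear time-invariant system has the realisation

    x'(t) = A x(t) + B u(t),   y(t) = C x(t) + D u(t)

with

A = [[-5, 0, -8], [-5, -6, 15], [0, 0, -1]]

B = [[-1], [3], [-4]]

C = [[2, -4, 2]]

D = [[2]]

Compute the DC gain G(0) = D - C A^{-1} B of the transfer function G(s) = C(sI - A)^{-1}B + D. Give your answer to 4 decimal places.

G(0) = C(-A)^{-1}B + D = -C A^{-1} B + D.
det A = -30, so A^{-1} = (1/-30)·adj(A) = [[-1/5, 0, 8/5], [1/6, -1/6, -23/6], [0, 0, -1]]
A^{-1} B = [-31/5, 44/3, 4]^T
C A^{-1} B = -946/15
G(0) = D - C A^{-1} B = 2 - (-946/15) = 976/15 ≈ 65.0667

65.0667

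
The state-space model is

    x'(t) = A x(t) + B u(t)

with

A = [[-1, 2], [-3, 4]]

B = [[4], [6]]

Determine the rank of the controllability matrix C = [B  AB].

AB = [[8], [12]]
Controllability matrix C = [B  AB] = [[4, 8], [6, 12]]
Every column of C is a scalar multiple of column 1 = [4, 6] (multipliers 1, 2), so the columns span a one-dimensional space.
C ≠ 0, hence rank(C) = 1.
rank(C) = 1 < n = 2, so the pair (A, B) is not completely controllable.

1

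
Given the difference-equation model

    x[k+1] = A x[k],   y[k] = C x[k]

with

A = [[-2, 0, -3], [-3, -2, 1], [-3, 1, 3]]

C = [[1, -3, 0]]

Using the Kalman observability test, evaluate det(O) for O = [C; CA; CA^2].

CA = [[7, 6, -6]]
CA^2 = [[-14, -18, -33]]
Observability matrix O = [C; CA; CA^2] = [[1, -3, 0], [7, 6, -6], [-14, -18, -33]]
Expanding along the first row, det(O) = 1·(6·(-33) - (-6)·(-18)) - (-3)·(7·(-33) - (-6)·(-14)) + 0·(7·(-18) - 6·(-14)) = 1·(-306) - (-3)·(-315) + 0·(-42) = -1251
Since det(O) ≠ 0, rank(O) = 3 and the system is completely observable.

-1251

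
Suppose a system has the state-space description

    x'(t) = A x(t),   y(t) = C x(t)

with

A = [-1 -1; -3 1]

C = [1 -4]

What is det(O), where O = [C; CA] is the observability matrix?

39

CA = [[11, -5]]
Observability matrix O = [C; CA] = [[1, -4], [11, -5]]
det(O) = 1·(-5) - (-4)·11 = -5 - (-44) = 39
Since det(O) ≠ 0, rank(O) = 2 and the system is completely observable.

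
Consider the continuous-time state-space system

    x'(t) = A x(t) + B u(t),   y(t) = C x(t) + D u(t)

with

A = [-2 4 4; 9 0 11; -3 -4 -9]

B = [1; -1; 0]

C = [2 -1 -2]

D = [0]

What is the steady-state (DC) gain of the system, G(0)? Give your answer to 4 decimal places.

1.5500

G(0) = C(-A)^{-1}B + D = -C A^{-1} B + D.
det A = -40, so A^{-1} = (1/-40)·adj(A) = [[-11/10, -1/2, -11/10], [-6/5, -3/4, -29/20], [9/10, 1/2, 9/10]]
A^{-1} B = [-3/5, -9/20, 2/5]^T
C A^{-1} B = -31/20
G(0) = D - C A^{-1} B = 0 - (-31/20) = 31/20 ≈ 1.5500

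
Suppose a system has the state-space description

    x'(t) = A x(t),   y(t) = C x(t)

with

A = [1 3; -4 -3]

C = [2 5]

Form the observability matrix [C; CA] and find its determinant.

CA = [[-18, -9]]
Observability matrix O = [C; CA] = [[2, 5], [-18, -9]]
det(O) = 2·(-9) - 5·(-18) = -18 - (-90) = 72
Since det(O) ≠ 0, rank(O) = 2 and the system is completely observable.

72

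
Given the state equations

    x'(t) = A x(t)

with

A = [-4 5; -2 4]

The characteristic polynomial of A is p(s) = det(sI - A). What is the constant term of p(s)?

-6

For a 2×2 matrix, det(sI - A) = s^2 - (tr A)s + det A.
tr A = 0, det A = -6.
So p(s) = s^2 - 6.
The constant term is -6.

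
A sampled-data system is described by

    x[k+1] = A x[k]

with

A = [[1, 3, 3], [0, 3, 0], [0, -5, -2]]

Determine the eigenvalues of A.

-2, 1, 3

det(zI - A) = z^3 - (tr A)z^2 + (M11 + M22 + M33)z - det A, where Mii is the 2×2 principal minor of A obtained by deleting row i and column i.
tr A = 1 + 3 + (-2) = 2; M11 = 3·(-2) - 0·(-5) = -6 - 0 = -6; M22 = 1·(-2) - 3·0 = -2 - 0 = -2; M33 = 1·3 - 3·0 = 3 - 0 = 3; sum of minors = -5.
det A = 1·(3·(-2) - 0·(-5)) - 3·(0·(-2) - 0·0) + 3·(0·(-5) - 3·0) = 1·(-6) - 3·0 + 3·0 = -6.
So p(z) = det(zI - A) = z^3 - 2z^2 - 5z + 6.
Rational-root test: any integer root divides 6. Testing small divisors, z = 1 works: p(1) = 1 + (-2) + (-5) + 6 = 0, so (z - 1) is a factor.
Dividing, p(z) = (z - 1)(z^2 - z - 6).
Factor z^2 - z - 6: two numbers with sum 1 and product -6 are 3 and -2, so z^2 - z - 6 = (z - 3)(z + 2).
Hence p(z) = (z - 3) (z - 1) (z + 2), with roots -2, 1, 3.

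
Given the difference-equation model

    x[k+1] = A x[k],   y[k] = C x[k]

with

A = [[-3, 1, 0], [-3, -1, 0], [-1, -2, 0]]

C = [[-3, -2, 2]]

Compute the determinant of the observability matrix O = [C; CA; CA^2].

CA = [[13, -5, 0]]
CA^2 = [[-24, 18, 0]]
Observability matrix O = [C; CA; CA^2] = [[-3, -2, 2], [13, -5, 0], [-24, 18, 0]]
Expanding along the first row, det(O) = (-3)·((-5)·0 - 0·18) - (-2)·(13·0 - 0·(-24)) + 2·(13·18 - (-5)·(-24)) = (-3)·0 - (-2)·0 + 2·114 = 228
Since det(O) ≠ 0, rank(O) = 3 and the system is completely observable.

228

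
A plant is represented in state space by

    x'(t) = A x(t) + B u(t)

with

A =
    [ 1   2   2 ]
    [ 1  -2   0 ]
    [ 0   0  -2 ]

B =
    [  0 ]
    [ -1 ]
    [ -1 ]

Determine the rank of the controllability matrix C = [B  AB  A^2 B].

AB = [[-4], [2], [2]]
A^2B = [[4], [-8], [-4]]
Controllability matrix C = [B  AB  A^2B] = [[0, -4, 4], [-1, 2, -8], [-1, 2, -4]]
det(C) = 0·(2·(-4) - (-8)·2) - (-4)·((-1)·(-4) - (-8)·(-1)) + 4·((-1)·2 - 2·(-1)) = 0·8 - (-4)·(-4) + 4·0 = -16 ≠ 0, so rank(C) = 3.
rank(C) = 3 = n, so the pair (A, B) is completely controllable.

3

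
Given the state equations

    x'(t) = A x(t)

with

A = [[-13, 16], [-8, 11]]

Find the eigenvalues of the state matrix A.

det(sI - A) = s^2 - (tr A)s + det A, with tr A = (-13) + 11 = -2 and det A = (-13)·11 - 16·(-8) = -143 - (-128) = -15.
So p(s) = det(sI - A) = s^2 + 2s - 15.
Factor s^2 + 2s - 15: two numbers with sum -2 and product -15 are 3 and -5, so s^2 + 2s - 15 = (s - 3)(s + 5).
Hence p(s) = (s - 3) (s + 5), with roots -5, 3.
At least one eigenvalue has non-negative real part, so the system is not asymptotically stable.

-5, 3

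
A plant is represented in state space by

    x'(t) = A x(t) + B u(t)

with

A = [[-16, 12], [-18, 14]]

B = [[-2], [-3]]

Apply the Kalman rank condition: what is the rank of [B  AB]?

1

AB = [[-4], [-6]]
Controllability matrix C = [B  AB] = [[-2, -4], [-3, -6]]
Every column of C is a scalar multiple of column 1 = [-2, -3] (multipliers 1, 2), so the columns span a one-dimensional space.
C ≠ 0, hence rank(C) = 1.
rank(C) = 1 < n = 2, so the pair (A, B) is not completely controllable.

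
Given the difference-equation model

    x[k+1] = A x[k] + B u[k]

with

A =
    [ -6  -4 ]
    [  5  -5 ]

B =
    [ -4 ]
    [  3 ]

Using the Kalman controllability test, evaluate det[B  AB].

104

AB = [[12], [-35]]
Controllability matrix C = [B  AB] = [[-4, 12], [3, -35]]
det(C) = (-4)·(-35) - 12·3 = 140 - 36 = 104
Since det(C) ≠ 0, rank(C) = 2 and the system is completely controllable.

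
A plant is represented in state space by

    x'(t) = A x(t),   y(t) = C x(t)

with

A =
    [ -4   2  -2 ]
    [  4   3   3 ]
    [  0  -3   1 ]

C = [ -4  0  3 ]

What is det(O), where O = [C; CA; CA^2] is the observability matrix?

CA = [[16, -17, 11]]
CA^2 = [[-132, -52, -72]]
Observability matrix O = [C; CA; CA^2] = [[-4, 0, 3], [16, -17, 11], [-132, -52, -72]]
Expanding along the first row, det(O) = (-4)·((-17)·(-72) - 11·(-52)) - 0·(16·(-72) - 11·(-132)) + 3·(16·(-52) - (-17)·(-132)) = (-4)·1796 - 0·300 + 3·(-3076) = -16412
Since det(O) ≠ 0, rank(O) = 3 and the system is completely observable.

-16412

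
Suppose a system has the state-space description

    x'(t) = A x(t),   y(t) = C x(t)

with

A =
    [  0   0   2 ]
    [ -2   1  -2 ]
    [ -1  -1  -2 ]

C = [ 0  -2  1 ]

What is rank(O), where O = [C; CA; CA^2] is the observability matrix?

3

CA = [[3, -3, 2]]
CA^2 = [[4, -5, 8]]
Observability matrix O = [C; CA; CA^2] = [[0, -2, 1], [3, -3, 2], [4, -5, 8]]
det(O) = 0·((-3)·8 - 2·(-5)) - (-2)·(3·8 - 2·4) + 1·(3·(-5) - (-3)·4) = 0·(-14) - (-2)·16 + 1·(-3) = 29 ≠ 0, so rank(O) = 3.
rank(O) = 3 = n, so the pair (A, C) is completely observable.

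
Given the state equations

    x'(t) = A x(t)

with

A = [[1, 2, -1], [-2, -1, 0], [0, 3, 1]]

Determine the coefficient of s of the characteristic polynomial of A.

3

Expand det(sI - A) for the 3×3 matrix.
p(s) = s^3 - s^2 + 3s - 9.
(Check: constant term = det(-A) = (-1)^3 det A = -9; coefficient of s^2 = -tr A = -1.)
The coefficient of s is 3.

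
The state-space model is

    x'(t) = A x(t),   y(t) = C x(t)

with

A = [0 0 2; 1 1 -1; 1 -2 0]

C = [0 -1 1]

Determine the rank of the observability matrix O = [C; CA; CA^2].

3

CA = [[0, -3, 1]]
CA^2 = [[-2, -5, 3]]
Observability matrix O = [C; CA; CA^2] = [[0, -1, 1], [0, -3, 1], [-2, -5, 3]]
det(O) = 0·((-3)·3 - 1·(-5)) - (-1)·(0·3 - 1·(-2)) + 1·(0·(-5) - (-3)·(-2)) = 0·(-4) - (-1)·2 + 1·(-6) = -4 ≠ 0, so rank(O) = 3.
rank(O) = 3 = n, so the pair (A, C) is completely observable.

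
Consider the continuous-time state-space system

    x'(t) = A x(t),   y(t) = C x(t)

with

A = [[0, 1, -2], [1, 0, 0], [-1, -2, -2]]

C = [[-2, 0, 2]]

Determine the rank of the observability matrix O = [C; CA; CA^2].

3

CA = [[-2, -6, 0]]
CA^2 = [[-6, -2, 4]]
Observability matrix O = [C; CA; CA^2] = [[-2, 0, 2], [-2, -6, 0], [-6, -2, 4]]
det(O) = (-2)·((-6)·4 - 0·(-2)) - 0·((-2)·4 - 0·(-6)) + 2·((-2)·(-2) - (-6)·(-6)) = (-2)·(-24) - 0·(-8) + 2·(-32) = -16 ≠ 0, so rank(O) = 3.
rank(O) = 3 = n, so the pair (A, C) is completely observable.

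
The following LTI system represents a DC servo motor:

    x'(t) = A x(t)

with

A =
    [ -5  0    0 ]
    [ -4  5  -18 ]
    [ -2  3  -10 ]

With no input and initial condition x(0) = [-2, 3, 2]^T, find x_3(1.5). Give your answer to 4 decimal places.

det(sI - A) = s^3 - (tr A)s^2 + (M11 + M22 + M33)s - det A, where Mii is the 2×2 principal minor of A obtained by deleting row i and column i.
tr A = (-5) + 5 + (-10) = -10; M11 = 5·(-10) - (-18)·3 = -50 - (-54) = 4; M22 = (-5)·(-10) - 0·(-2) = 50 - 0 = 50; M33 = (-5)·5 - 0·(-4) = -25 - 0 = -25; sum of minors = 29.
det A = (-5)·(5·(-10) - (-18)·3) - 0·((-4)·(-10) - (-18)·(-2)) + 0·((-4)·3 - 5·(-2)) = (-5)·4 - 0·4 + 0·(-2) = -20.
So p(s) = det(sI - A) = s^3 + 10s^2 + 29s + 20.
Rational-root test: any integer root divides 20. Testing small divisors, s = -1 works: p(-1) = -1 + 10 + (-29) + 20 = 0, so (s + 1) is a factor.
Dividing, p(s) = (s + 1)(s^2 + 9s + 20).
Factor s^2 + 9s + 20: two numbers with sum -9 and product 20 are -4 and -5, so s^2 + 9s + 20 = (s + 4)(s + 5).
Hence p(s) = (s + 1) (s + 4) (s + 5), with roots -5, -4, -1.
The eigenvalues -5, -4, -1 are distinct and real, so A is diagonalisable and x(t) = e^{At} x(0) = V diag(e^{λ_i t}) V^{-1} x(0), where the columns of V are the eigenvectors.
λ = -5: A - (-5)I = [[0, 0, 0], [-4, 10, -18], [-2, 3, -5]]. v must be orthogonal to every row; (row 2) × (row 3) = [4, 16, 8], so take v_1 = [1, 4, 2]^T.
λ = -4: A - (-4)I = [[-1, 0, 0], [-4, 9, -18], [-2, 3, -6]]. v must be orthogonal to every row; (row 1) × (row 2) = [0, -18, -9], so take v_2 = [0, 2, 1]^T.
λ = -1: A - (-1)I = [[-4, 0, 0], [-4, 6, -18], [-2, 3, -9]]. v must be orthogonal to every row; (row 1) × (row 2) = [0, -72, -24], so take v_3 = [0, 3, 1]^T.
V = [v_1 v_2 v_3] = [[1, 0, 0], [4, 2, 3], [2, 1, 1]] has det V = -1, so V^{-1} = adj(V)/det V = [[1, 0, 0], [-2, -1, 3], [0, 1, -2]].
Modal coordinates z(0) = V^{-1} x(0): 1·(-2) + 0·3 + 0·2 = -2; (-2)·(-2) + (-1)·3 + 3·2 = 7; 0·(-2) + 1·3 + (-2)·2 = -1; so z(0) = [-2, 7, -1]^T.
x_3(t) = Σ_i (v_i)_3 · z_i(0) · e^{λ_i t} (row 3 of V times the modal terms).
x_3(1.5) = 2·(-2)·e^{-5·1.5} + 1·7·e^{-4·1.5} + 1·(-1)·e^{-1·1.5} = (-4)·0.000553 + 7·0.002479 + (-1)·0.223130 = -0.2080.

-0.2080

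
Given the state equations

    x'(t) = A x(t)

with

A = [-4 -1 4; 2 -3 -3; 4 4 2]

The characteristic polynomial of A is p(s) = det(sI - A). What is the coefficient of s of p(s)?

Expand det(sI - A) for the 3×3 matrix.
p(s) = s^3 + 5s^2 - 4s - 72.
(Check: constant term = det(-A) = (-1)^3 det A = -72; coefficient of s^2 = -tr A = 5.)
The coefficient of s is -4.

-4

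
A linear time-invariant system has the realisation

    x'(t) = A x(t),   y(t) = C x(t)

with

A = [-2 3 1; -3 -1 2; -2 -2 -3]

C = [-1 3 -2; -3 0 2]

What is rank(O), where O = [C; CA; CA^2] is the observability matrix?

CA = [[-3, -2, 11], [2, -13, -9]]
CA^2 = [[-10, -29, -40], [53, 37, 3]]
Observability matrix O = [C; CA; CA^2] = [[-1, 3, -2], [-3, 0, 2], [-3, -2, 11], [2, -13, -9], [-10, -29, -40], [53, 37, 3]]
Take the 3×3 submatrix of O formed by rows 1, 2, 3: [[-1, 3, -2], [-3, 0, 2], [-3, -2, 11]]. Its determinant is (-1)·(0·11 - 2·(-2)) - 3·((-3)·11 - 2·(-3)) + (-2)·((-3)·(-2) - 0·(-3)) = (-1)·4 - 3·(-27) + (-2)·6 = 65 ≠ 0.
So rank(O) ≥ 3; since O has 3 columns, rank(O) = 3.
rank(O) = 3 = n, so the pair (A, C) is completely observable.

3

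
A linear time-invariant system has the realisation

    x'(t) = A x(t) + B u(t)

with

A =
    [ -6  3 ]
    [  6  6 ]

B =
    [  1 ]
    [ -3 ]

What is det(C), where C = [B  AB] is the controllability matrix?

-57

AB = [[-15], [-12]]
Controllability matrix C = [B  AB] = [[1, -15], [-3, -12]]
det(C) = 1·(-12) - (-15)·(-3) = -12 - 45 = -57
Since det(C) ≠ 0, rank(C) = 2 and the system is completely controllable.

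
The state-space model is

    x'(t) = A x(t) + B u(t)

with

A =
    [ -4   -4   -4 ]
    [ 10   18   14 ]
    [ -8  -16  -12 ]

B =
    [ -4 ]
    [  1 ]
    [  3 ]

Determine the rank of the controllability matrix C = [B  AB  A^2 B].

2

AB = [[0], [20], [-20]]
A^2B = [[0], [80], [-80]]
Controllability matrix C = [B  AB  A^2B] = [[-4, 0, 0], [1, 20, 80], [3, -20, -80]]
The rows r1, r2, r3 of C are linearly dependent: r1 + r2 + r3 = 0 (check each entry), so rank(C) ≤ 2.
The 2×2 minor from rows 1, 2, columns 1, 2 is (-4)·20 - 0·1 = -80 - 0 = -80 ≠ 0, so rank(C) = 2.
rank(C) = 2 < n = 3, so the pair (A, B) is not completely controllable.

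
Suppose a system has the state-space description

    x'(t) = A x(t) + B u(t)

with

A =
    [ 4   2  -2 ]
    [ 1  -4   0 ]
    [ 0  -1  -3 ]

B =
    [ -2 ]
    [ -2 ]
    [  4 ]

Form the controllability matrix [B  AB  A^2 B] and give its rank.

3

AB = [[-20], [6], [-10]]
A^2B = [[-48], [-44], [24]]
Controllability matrix C = [B  AB  A^2B] = [[-2, -20, -48], [-2, 6, -44], [4, -10, 24]]
det(C) = (-2)·(6·24 - (-44)·(-10)) - (-20)·((-2)·24 - (-44)·4) + (-48)·((-2)·(-10) - 6·4) = (-2)·(-296) - (-20)·128 + (-48)·(-4) = 3344 ≠ 0, so rank(C) = 3.
rank(C) = 3 = n, so the pair (A, B) is completely controllable.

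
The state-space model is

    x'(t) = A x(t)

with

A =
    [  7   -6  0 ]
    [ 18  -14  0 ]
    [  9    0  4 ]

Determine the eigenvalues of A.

det(sI - A) = s^3 - (tr A)s^2 + (M11 + M22 + M33)s - det A, where Mii is the 2×2 principal minor of A obtained by deleting row i and column i.
tr A = 7 + (-14) + 4 = -3; M11 = (-14)·4 - 0·0 = -56 - 0 = -56; M22 = 7·4 - 0·9 = 28 - 0 = 28; M33 = 7·(-14) - (-6)·18 = -98 - (-108) = 10; sum of minors = -18.
det A = 7·((-14)·4 - 0·0) - (-6)·(18·4 - 0·9) + 0·(18·0 - (-14)·9) = 7·(-56) - (-6)·72 + 0·126 = 40.
So p(s) = det(sI - A) = s^3 + 3s^2 - 18s - 40.
Rational-root test: any integer root divides -40. Testing small divisors, s = -2 works: p(-2) = -8 + 12 + 36 + (-40) = 0, so (s + 2) is a factor.
Dividing, p(s) = (s + 2)(s^2 + s - 20).
Factor s^2 + s - 20: two numbers with sum -1 and product -20 are 4 and -5, so s^2 + s - 20 = (s - 4)(s + 5).
Hence p(s) = (s - 4) (s + 2) (s + 5), with roots -5, -2, 4.
At least one eigenvalue has non-negative real part, so the system is not asymptotically stable.

-5, -2, 4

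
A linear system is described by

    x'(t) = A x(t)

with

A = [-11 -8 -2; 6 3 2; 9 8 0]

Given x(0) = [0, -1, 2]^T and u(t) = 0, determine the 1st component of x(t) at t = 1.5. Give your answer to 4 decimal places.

-0.2482

det(sI - A) = s^3 - (tr A)s^2 + (M11 + M22 + M33)s - det A, where Mii is the 2×2 principal minor of A obtained by deleting row i and column i.
tr A = (-11) + 3 + 0 = -8; M11 = 3·0 - 2·8 = 0 - 16 = -16; M22 = (-11)·0 - (-2)·9 = 0 - (-18) = 18; M33 = (-11)·3 - (-8)·6 = -33 - (-48) = 15; sum of minors = 17.
det A = (-11)·(3·0 - 2·8) - (-8)·(6·0 - 2·9) + (-2)·(6·8 - 3·9) = (-11)·(-16) - (-8)·(-18) + (-2)·21 = -10.
So p(s) = det(sI - A) = s^3 + 8s^2 + 17s + 10.
Rational-root test: any integer root divides 10. Testing small divisors, s = -1 works: p(-1) = -1 + 8 + (-17) + 10 = 0, so (s + 1) is a factor.
Dividing, p(s) = (s + 1)(s^2 + 7s + 10).
Factor s^2 + 7s + 10: two numbers with sum -7 and product 10 are -2 and -5, so s^2 + 7s + 10 = (s + 2)(s + 5).
Hence p(s) = (s + 1) (s + 2) (s + 5), with roots -5, -2, -1.
The eigenvalues -5, -2, -1 are distinct and real, so A is diagonalisable and x(t) = e^{At} x(0) = V diag(e^{λ_i t}) V^{-1} x(0), where the columns of V are the eigenvectors.
λ = -5: A - (-5)I = [[-6, -8, -2], [6, 8, 2], [9, 8, 5]]. v must be orthogonal to every row; (row 1) × (row 3) = [-24, 12, 24], so take v_1 = [2, -1, -2]^T.
λ = -2: A - (-2)I = [[-9, -8, -2], [6, 5, 2], [9, 8, 2]]. v must be orthogonal to every row; (row 1) × (row 2) = [-6, 6, 3], so take v_2 = [-2, 2, 1]^T.
λ = -1: A - (-1)I = [[-10, -8, -2], [6, 4, 2], [9, 8, 1]]. v must be orthogonal to every row; (row 1) × (row 2) = [-8, 8, 8], so take v_3 = [1, -1, -1]^T.
V = [v_1 v_2 v_3] = [[2, -2, 1], [-1, 2, -1], [-2, 1, -1]] has det V = -1, so V^{-1} = adj(V)/det V = [[1, 1, 0], [-1, 0, -1], [-3, -2, -2]].
Modal coordinates z(0) = V^{-1} x(0): 1·0 + 1·(-1) + 0·2 = -1; (-1)·0 + 0·(-1) + (-1)·2 = -2; (-3)·0 + (-2)·(-1) + (-2)·2 = -2; so z(0) = [-1, -2, -2]^T.
x_1(t) = Σ_i (v_i)_1 · z_i(0) · e^{λ_i t} (row 1 of V times the modal terms).
x_1(1.5) = 2·(-1)·e^{-5·1.5} + (-2)·(-2)·e^{-2·1.5} + 1·(-2)·e^{-1·1.5} = (-2)·0.000553 + 4·0.049787 + (-2)·0.223130 = -0.2482.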